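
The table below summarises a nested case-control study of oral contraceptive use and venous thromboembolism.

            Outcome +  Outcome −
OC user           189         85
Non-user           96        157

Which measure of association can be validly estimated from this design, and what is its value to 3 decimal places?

3.636

Cells: a = 189, b = 85, c = 96, d = 157.
This is a nested case-control study: participants were sampled on outcome status, so risks in the source population cannot be estimated directly — relative risk is not valid here. The odds ratio is the appropriate measure.
OR = (a·d)/(b·c) = (189 × 157) / (85 × 96) = 29673 / 8160 = 3.63640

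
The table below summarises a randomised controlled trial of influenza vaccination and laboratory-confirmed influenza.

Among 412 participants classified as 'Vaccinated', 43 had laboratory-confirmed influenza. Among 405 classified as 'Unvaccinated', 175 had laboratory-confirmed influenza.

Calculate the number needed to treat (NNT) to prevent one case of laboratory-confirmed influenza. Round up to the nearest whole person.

Risk in treated group = 43/412 = 0.10437; risk in control = 175/405 = 0.43210.
Absolute risk reduction = 0.43210 − 0.10437 = 0.32773
NNT = 1 / ARR = 1 / 0.32773 = 3.051 → round up → 4

4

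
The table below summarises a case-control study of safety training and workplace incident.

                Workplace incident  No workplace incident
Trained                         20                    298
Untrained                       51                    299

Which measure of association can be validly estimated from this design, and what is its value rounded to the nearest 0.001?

Cells: a = 20, b = 298, c = 51, d = 299.
This is a case-control study: participants were sampled on outcome status, so risks in the source population cannot be estimated directly — relative risk is not valid here. The odds ratio is the appropriate measure.
OR = (a·d)/(b·c) = (20 × 299) / (298 × 51) = 5980 / 15198 = 0.39347

0.393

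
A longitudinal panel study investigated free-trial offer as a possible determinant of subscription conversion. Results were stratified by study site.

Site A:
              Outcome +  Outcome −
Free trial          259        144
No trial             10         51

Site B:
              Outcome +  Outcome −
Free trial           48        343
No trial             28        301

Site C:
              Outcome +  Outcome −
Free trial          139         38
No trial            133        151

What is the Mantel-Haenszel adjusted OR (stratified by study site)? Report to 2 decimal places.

3.43

OR_MH = Σ(aᵢdᵢ/nᵢ) / Σ(bᵢcᵢ/nᵢ), where nᵢ is the stratum total.
Stratum 1 (Site A): n = 464; a·d/n = 259·51/464 = 28.4677; b·c/n = 144·10/464 = 3.1034
Stratum 2 (Site B): n = 720; a·d/n = 48·301/720 = 20.0667; b·c/n = 343·28/720 = 13.3389
Stratum 3 (Site C): n = 461; a·d/n = 139·151/461 = 45.5293; b·c/n = 38·133/461 = 10.9631
OR_MH = (28.4677 + 20.0667 + 45.5293) / (3.1034 + 13.3389 + 10.9631) = 94.0636 / 27.4055 = 3.43229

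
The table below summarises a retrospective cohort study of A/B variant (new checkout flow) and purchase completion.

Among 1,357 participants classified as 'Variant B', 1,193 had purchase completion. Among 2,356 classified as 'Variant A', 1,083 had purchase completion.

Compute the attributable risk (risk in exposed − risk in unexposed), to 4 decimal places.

0.4195

From the description: a = 1193, b = 164, c = 1083, d = 1273.
Risk in exposed = 1193/1357 = 0.879145; risk in unexposed = 1083/2356 = 0.459677.
Risk difference = 0.879145 − 0.459677 = 0.419468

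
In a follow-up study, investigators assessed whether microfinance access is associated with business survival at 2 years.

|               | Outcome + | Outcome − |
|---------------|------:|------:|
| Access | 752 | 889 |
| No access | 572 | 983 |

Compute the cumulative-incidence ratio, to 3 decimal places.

Cells: a = 752, b = 889, c = 572, d = 983.
Risk in exposed = 752/1641 = 0.45826; risk in unexposed = 572/1555 = 0.36785.
RR = 0.45826 / 0.36785 = 1.24579
The risk among the exposed is 1.25 times that among the unexposed.

1.246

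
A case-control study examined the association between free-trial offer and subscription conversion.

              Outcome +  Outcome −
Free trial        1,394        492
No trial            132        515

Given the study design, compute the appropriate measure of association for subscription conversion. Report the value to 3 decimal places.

11.054

Cells: a = 1394, b = 492, c = 132, d = 515.
This is a case-control study: participants were sampled on outcome status, so risks in the source population cannot be estimated directly — relative risk is not valid here. The odds ratio is the appropriate measure.
OR = (a·d)/(b·c) = (1394 × 515) / (492 × 132) = 717910 / 64944 = 11.05429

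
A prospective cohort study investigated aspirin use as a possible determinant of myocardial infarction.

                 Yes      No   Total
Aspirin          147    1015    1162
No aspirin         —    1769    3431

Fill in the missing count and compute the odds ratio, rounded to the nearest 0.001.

The missing cell is in the unexposed row: 3431 − 1769 = 1662.
So a = 147, b = 1015, c = 1662, d = 1769.
OR = (a·d)/(b·c) = (147 × 1769) / (1015 × 1662) = 260043 / 1686930 = 0.15415

0.154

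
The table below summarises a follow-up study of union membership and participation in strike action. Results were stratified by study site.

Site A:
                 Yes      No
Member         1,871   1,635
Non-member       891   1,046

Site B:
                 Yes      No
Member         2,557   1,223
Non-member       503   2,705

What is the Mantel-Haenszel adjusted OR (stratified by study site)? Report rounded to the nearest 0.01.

3.79

OR_MH = Σ(aᵢdᵢ/nᵢ) / Σ(bᵢcᵢ/nᵢ), where nᵢ is the stratum total.
Stratum 1 (Site A): n = 5443; a·d/n = 1871·1046/5443 = 359.5565; b·c/n = 1635·891/5443 = 267.6438
Stratum 2 (Site B): n = 6988; a·d/n = 2557·2705/6988 = 989.7946; b·c/n = 1223·503/6988 = 88.0322
OR_MH = (359.5565 + 989.7946) / (267.6438 + 88.0322) = 1349.3511 / 355.6760 = 3.79377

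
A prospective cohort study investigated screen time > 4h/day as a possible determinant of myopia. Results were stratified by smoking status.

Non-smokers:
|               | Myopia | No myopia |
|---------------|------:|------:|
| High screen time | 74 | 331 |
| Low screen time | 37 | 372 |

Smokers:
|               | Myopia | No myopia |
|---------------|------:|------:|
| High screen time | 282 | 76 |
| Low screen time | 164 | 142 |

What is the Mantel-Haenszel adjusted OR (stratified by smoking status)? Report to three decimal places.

OR_MH = Σ(aᵢdᵢ/nᵢ) / Σ(bᵢcᵢ/nᵢ), where nᵢ is the stratum total.
Stratum 1 (Non-smokers): n = 814; a·d/n = 74·372/814 = 33.8182; b·c/n = 331·37/814 = 15.0455
Stratum 2 (Smokers): n = 664; a·d/n = 282·142/664 = 60.3072; b·c/n = 76·164/664 = 18.7711
OR_MH = (33.8182 + 60.3072) / (15.0455 + 18.7711) = 94.1254 / 33.8165 = 2.78341

2.783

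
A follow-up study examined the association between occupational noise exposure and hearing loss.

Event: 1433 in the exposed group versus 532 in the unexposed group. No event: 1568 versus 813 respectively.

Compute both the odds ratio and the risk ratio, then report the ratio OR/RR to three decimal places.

1.157

From the description: a = 1433, b = 1568, c = 532, d = 813.
OR = (1433·813)/(1568·532) = 1165029/834176 = 1.39662
Risk in exposed = 1433/3001 = 0.47751; risk in unexposed = 532/1345 = 0.39554; RR = 1.20723
OR/RR = 1.39662 / 1.20723 = 1.15688
The outcome is not rare, so the OR lies further from 1 than the RR.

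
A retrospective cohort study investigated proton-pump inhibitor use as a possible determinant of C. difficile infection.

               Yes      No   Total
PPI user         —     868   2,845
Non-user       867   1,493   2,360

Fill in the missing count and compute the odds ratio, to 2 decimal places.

3.92

The missing cell is in the exposed row: 2845 − 868 = 1977.
So a = 1977, b = 868, c = 867, d = 1493.
OR = (a·d)/(b·c) = (1977 × 1493) / (868 × 867) = 2951661 / 752556 = 3.92218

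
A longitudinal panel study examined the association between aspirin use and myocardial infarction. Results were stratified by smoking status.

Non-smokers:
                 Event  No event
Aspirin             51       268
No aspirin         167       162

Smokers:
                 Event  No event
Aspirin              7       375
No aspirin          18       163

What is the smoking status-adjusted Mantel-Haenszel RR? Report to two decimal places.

RR_MH = Σ(aᵢ·n₀ᵢ/nᵢ) / Σ(cᵢ·n₁ᵢ/nᵢ), with n₁ᵢ = aᵢ+bᵢ (exposed), n₀ᵢ = cᵢ+dᵢ (unexposed), nᵢ = n₁ᵢ+n₀ᵢ.
Stratum 1 (Non-smokers): n₁ = 319, n₀ = 329, n = 648; a·n₀/n = 51·329/648 = 25.8935; c·n₁/n = 167·319/648 = 82.2114
Stratum 2 (Smokers): n₁ = 382, n₀ = 181, n = 563; a·n₀/n = 7·181/563 = 2.2504; c·n₁/n = 18·382/563 = 12.2131
RR_MH = (25.8935 + 2.2504) / (82.2114 + 12.2131) = 28.1440 / 94.4246 = 0.29806

0.30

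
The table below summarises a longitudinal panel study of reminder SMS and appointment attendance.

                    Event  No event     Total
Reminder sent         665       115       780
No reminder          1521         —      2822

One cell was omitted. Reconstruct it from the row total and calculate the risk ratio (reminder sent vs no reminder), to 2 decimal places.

The missing cell is in the unexposed row: 2822 − 1521 = 1301.
So a = 665, b = 115, c = 1521, d = 1301.
RR = [a/(a+b)] / [c/(c+d)] = (665/780) / (1521/2822) = 0.85256/0.53898 = 1.58181

1.58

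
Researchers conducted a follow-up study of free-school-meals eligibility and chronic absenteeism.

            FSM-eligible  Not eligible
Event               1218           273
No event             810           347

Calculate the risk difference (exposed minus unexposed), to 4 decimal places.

0.1603

Reading the table with exposure as columns: a = 1218 (FSM-eligible, case), b = 810 (FSM-eligible, non-case), c = 273 (Not eligible, case), d = 347.
Risk in exposed = 1218/2028 = 0.600592; risk in unexposed = 273/620 = 0.440323.
Risk difference = 0.600592 − 0.440323 = 0.160269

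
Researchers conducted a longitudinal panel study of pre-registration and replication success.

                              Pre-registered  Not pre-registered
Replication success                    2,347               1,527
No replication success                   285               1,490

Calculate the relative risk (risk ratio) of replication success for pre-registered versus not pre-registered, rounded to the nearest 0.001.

1.762

Reading the table with exposure as columns: a = 2347 (Pre-registered, case), b = 285 (Pre-registered, non-case), c = 1527 (Not pre-registered, case), d = 1490.
Risk in exposed = 2347/2632 = 0.89172; risk in unexposed = 1527/3017 = 0.50613.
RR = 0.89172 / 0.50613 = 1.76183
The risk among the exposed is 1.76 times that among the unexposed.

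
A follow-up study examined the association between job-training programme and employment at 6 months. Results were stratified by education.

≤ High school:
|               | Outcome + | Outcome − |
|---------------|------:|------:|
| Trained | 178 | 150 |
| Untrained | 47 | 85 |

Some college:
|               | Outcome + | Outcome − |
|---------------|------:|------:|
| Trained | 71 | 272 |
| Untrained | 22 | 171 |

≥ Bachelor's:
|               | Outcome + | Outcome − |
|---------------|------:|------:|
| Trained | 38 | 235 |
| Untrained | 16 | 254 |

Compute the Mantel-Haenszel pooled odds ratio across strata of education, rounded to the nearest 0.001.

2.194

OR_MH = Σ(aᵢdᵢ/nᵢ) / Σ(bᵢcᵢ/nᵢ), where nᵢ is the stratum total.
Stratum 1 (≤ High school): n = 460; a·d/n = 178·85/460 = 32.8913; b·c/n = 150·47/460 = 15.3261
Stratum 2 (Some college): n = 536; a·d/n = 71·171/536 = 22.6511; b·c/n = 272·22/536 = 11.1642
Stratum 3 (≥ Bachelor's): n = 543; a·d/n = 38·254/543 = 17.7753; b·c/n = 235·16/543 = 6.9245
OR_MH = (32.8913 + 22.6511 + 17.7753) / (15.3261 + 11.1642 + 6.9245) = 73.3177 / 33.4148 = 2.19417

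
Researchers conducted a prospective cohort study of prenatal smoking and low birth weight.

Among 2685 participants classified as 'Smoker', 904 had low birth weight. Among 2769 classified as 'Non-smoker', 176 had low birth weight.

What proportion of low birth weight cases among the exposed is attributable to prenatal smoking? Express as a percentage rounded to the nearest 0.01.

From the description: a = 904, b = 1781, c = 176, d = 2593.
Risk in exposed = 904/2685 = 0.33669; risk in unexposed = 176/2769 = 0.06356.
RR = 0.33669/0.06356 = 5.29705
AR% = (RR − 1)/RR × 100 = (5.29705 − 1)/5.29705 × 100 = 81.1216%

81.12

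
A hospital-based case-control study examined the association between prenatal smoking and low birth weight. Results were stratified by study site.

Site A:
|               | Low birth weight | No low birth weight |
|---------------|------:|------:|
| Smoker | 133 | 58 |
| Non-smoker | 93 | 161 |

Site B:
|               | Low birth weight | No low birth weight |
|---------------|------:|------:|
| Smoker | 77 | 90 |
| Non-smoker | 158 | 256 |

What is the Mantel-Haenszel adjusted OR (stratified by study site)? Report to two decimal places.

OR_MH = Σ(aᵢdᵢ/nᵢ) / Σ(bᵢcᵢ/nᵢ), where nᵢ is the stratum total.
Stratum 1 (Site A): n = 445; a·d/n = 133·161/445 = 48.1191; b·c/n = 58·93/445 = 12.1213
Stratum 2 (Site B): n = 581; a·d/n = 77·256/581 = 33.9277; b·c/n = 90·158/581 = 24.4750
OR_MH = (48.1191 + 33.9277) / (12.1213 + 24.4750) = 82.0468 / 36.5964 = 2.24194

2.24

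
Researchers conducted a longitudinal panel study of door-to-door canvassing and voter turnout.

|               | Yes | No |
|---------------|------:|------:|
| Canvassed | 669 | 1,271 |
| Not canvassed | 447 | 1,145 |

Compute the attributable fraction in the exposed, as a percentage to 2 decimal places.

18.58

Cells: a = 669, b = 1271, c = 447, d = 1145.
Risk in exposed = 669/1940 = 0.34485; risk in unexposed = 447/1592 = 0.28078.
RR = 0.34485/0.28078 = 1.22817
AR% = (RR − 1)/RR × 100 = (1.22817 − 1)/1.22817 × 100 = 18.5783%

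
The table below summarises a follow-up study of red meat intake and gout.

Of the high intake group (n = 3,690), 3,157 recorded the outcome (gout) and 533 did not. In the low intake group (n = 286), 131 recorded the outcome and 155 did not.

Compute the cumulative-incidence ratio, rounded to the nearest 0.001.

From the description: a = 3157, b = 533, c = 131, d = 155.
Risk in exposed = 3157/3690 = 0.85556; risk in unexposed = 131/286 = 0.45804.
RR = 0.85556 / 0.45804 = 1.86785
The risk among the exposed is 1.87 times that among the unexposed.

1.868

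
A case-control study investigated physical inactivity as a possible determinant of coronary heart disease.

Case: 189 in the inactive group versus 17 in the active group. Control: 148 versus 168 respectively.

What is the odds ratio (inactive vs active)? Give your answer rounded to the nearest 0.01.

12.62

From the description: a = 189, b = 148, c = 17, d = 168.
OR = (a·d)/(b·c) = (189 × 168) / (148 × 17) = 31752 / 2516 = 12.62003
The odds of coronary heart disease are about 12.62 times as high in the inactive group.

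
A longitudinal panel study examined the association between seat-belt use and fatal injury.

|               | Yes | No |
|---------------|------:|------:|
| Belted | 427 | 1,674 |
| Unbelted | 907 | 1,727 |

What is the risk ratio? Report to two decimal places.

0.59

Cells: a = 427, b = 1674, c = 907, d = 1727.
Risk in exposed = 427/2101 = 0.20324; risk in unexposed = 907/2634 = 0.34434.
RR = 0.20324 / 0.34434 = 0.59022
The risk is 41% lower among the exposed than among the unexposed.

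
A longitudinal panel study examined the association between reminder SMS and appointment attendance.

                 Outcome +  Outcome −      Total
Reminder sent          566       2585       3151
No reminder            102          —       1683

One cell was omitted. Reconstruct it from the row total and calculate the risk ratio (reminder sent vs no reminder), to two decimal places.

2.96

The missing cell is in the unexposed row: 1683 − 102 = 1581.
So a = 566, b = 2585, c = 102, d = 1581.
RR = [a/(a+b)] / [c/(c+d)] = (566/3151) / (102/1683) = 0.17963/0.06061 = 2.96382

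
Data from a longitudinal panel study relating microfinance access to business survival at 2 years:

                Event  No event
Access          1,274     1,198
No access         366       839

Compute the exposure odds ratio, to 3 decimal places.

Cells: a = 1274, b = 1198, c = 366, d = 839.
OR = (a·d)/(b·c) = (1274 × 839) / (1198 × 366) = 1068886 / 438468 = 2.43777
The odds of business survival at 2 years are about 2.44 times as high in the access group.

2.438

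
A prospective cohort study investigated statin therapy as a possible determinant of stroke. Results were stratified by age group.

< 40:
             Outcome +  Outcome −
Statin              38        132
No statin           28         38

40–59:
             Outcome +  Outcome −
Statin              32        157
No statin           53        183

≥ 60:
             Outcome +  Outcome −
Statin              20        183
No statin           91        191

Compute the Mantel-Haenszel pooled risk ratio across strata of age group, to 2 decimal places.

RR_MH = Σ(aᵢ·n₀ᵢ/nᵢ) / Σ(cᵢ·n₁ᵢ/nᵢ), with n₁ᵢ = aᵢ+bᵢ (exposed), n₀ᵢ = cᵢ+dᵢ (unexposed), nᵢ = n₁ᵢ+n₀ᵢ.
Stratum 1 (< 40): n₁ = 170, n₀ = 66, n = 236; a·n₀/n = 38·66/236 = 10.6271; c·n₁/n = 28·170/236 = 20.1695
Stratum 2 (40–59): n₁ = 189, n₀ = 236, n = 425; a·n₀/n = 32·236/425 = 17.7694; c·n₁/n = 53·189/425 = 23.5694
Stratum 3 (≥ 60): n₁ = 203, n₀ = 282, n = 485; a·n₀/n = 20·282/485 = 11.6289; c·n₁/n = 91·203/485 = 38.0887
RR_MH = (10.6271 + 17.7694 + 11.6289) / (20.1695 + 23.5694 + 38.0887) = 40.0254 / 81.8276 = 0.48914

0.49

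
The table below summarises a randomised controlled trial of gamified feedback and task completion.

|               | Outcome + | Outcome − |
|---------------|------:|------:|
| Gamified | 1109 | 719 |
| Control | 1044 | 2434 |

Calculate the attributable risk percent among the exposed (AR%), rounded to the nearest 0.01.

Cells: a = 1109, b = 719, c = 1044, d = 2434.
Risk in exposed = 1109/1828 = 0.60667; risk in unexposed = 1044/3478 = 0.30017.
RR = 0.60667/0.30017 = 2.02108
AR% = (RR − 1)/RR × 100 = (2.02108 − 1)/2.02108 × 100 = 50.5216%

50.52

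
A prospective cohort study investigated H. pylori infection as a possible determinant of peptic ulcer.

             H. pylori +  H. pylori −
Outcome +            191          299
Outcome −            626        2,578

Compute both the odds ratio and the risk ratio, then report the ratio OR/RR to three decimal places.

Reading the table with exposure as columns: a = 191 (H. pylori +, case), b = 626 (H. pylori +, non-case), c = 299 (H. pylori −, case), d = 2578.
OR = (191·2578)/(626·299) = 492398/187174 = 2.63070
Risk in exposed = 191/817 = 0.23378; risk in unexposed = 299/2877 = 0.10393; RR = 2.24947
OR/RR = 2.63070 / 2.24947 = 1.16947
The outcome is not rare, so the OR lies further from 1 than the RR.

1.169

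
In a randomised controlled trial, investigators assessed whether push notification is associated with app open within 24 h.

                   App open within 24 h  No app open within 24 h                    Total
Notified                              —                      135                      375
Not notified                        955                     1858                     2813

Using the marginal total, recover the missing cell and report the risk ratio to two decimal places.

1.89

The missing cell is in the exposed row: 375 − 135 = 240.
So a = 240, b = 135, c = 955, d = 1858.
RR = [a/(a+b)] / [c/(c+d)] = (240/375) / (955/2813) = 0.64000/0.33950 = 1.88515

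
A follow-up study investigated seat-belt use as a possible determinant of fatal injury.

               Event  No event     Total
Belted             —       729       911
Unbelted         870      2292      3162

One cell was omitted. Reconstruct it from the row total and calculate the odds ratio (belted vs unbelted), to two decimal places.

The missing cell is in the exposed row: 911 − 729 = 182.
So a = 182, b = 729, c = 870, d = 2292.
OR = (a·d)/(b·c) = (182 × 2292) / (729 × 870) = 417144 / 634230 = 0.65772

0.66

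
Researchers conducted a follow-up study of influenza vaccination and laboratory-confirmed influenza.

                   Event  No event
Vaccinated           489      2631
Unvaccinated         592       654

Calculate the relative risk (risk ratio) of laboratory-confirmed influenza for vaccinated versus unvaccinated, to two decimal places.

0.33

Cells: a = 489, b = 2631, c = 592, d = 654.
Risk in exposed = 489/3120 = 0.15673; risk in unexposed = 592/1246 = 0.47512.
RR = 0.15673 / 0.47512 = 0.32988
The risk is 67% lower among the exposed than among the unexposed.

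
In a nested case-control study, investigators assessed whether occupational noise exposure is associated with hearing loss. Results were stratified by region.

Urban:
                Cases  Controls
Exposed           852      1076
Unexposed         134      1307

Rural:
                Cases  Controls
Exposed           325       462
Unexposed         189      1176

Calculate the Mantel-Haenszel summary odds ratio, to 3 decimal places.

OR_MH = Σ(aᵢdᵢ/nᵢ) / Σ(bᵢcᵢ/nᵢ), where nᵢ is the stratum total.
Stratum 1 (Urban): n = 3369; a·d/n = 852·1307/3369 = 330.5325; b·c/n = 1076·134/3369 = 42.7973
Stratum 2 (Rural): n = 2152; a·d/n = 325·1176/2152 = 177.6022; b·c/n = 462·189/2152 = 40.5753
OR_MH = (330.5325 + 177.6022) / (42.7973 + 40.5753) = 508.1347 / 83.3725 = 6.09475

6.095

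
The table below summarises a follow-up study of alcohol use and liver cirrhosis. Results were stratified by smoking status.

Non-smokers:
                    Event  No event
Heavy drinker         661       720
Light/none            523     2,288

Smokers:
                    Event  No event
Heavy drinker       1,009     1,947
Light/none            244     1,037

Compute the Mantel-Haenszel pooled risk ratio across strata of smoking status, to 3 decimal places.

RR_MH = Σ(aᵢ·n₀ᵢ/nᵢ) / Σ(cᵢ·n₁ᵢ/nᵢ), with n₁ᵢ = aᵢ+bᵢ (exposed), n₀ᵢ = cᵢ+dᵢ (unexposed), nᵢ = n₁ᵢ+n₀ᵢ.
Stratum 1 (Non-smokers): n₁ = 1381, n₀ = 2811, n = 4192; a·n₀/n = 661·2811/4192 = 443.2421; c·n₁/n = 523·1381/4192 = 172.2956
Stratum 2 (Smokers): n₁ = 2956, n₀ = 1281, n = 4237; a·n₀/n = 1009·1281/4237 = 305.0576; c·n₁/n = 244·2956/4237 = 170.2299
RR_MH = (443.2421 + 305.0576) / (172.2956 + 170.2299) = 748.2997 / 342.5254 = 2.18465

2.185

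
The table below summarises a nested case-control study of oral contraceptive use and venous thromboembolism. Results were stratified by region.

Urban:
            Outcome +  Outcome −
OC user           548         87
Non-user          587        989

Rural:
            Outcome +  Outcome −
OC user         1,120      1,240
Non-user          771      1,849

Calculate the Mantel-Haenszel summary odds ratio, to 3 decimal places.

OR_MH = Σ(aᵢdᵢ/nᵢ) / Σ(bᵢcᵢ/nᵢ), where nᵢ is the stratum total.
Stratum 1 (Urban): n = 2211; a·d/n = 548·989/2211 = 245.1253; b·c/n = 87·587/2211 = 23.0977
Stratum 2 (Rural): n = 4980; a·d/n = 1120·1849/4980 = 415.8394; b·c/n = 1240·771/4980 = 191.9759
OR_MH = (245.1253 + 415.8394) / (23.0977 + 191.9759) = 660.9646 / 215.0736 = 3.07320

3.073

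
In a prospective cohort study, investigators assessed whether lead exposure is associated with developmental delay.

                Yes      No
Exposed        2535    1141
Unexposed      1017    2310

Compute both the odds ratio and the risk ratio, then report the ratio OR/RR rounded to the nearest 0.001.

Cells: a = 2535, b = 1141, c = 1017, d = 2310.
OR = (2535·2310)/(1141·1017) = 5855850/1160397 = 5.04642
Risk in exposed = 2535/3676 = 0.68961; risk in unexposed = 1017/3327 = 0.30568; RR = 2.25598
OR/RR = 5.04642 / 2.25598 = 2.23691
The outcome is not rare, so the OR lies further from 1 than the RR.

2.237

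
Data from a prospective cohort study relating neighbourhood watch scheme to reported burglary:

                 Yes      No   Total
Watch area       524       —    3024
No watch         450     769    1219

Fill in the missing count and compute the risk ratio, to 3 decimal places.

The missing cell is in the exposed row: 3024 − 524 = 2500.
So a = 524, b = 2500, c = 450, d = 769.
RR = [a/(a+b)] / [c/(c+d)] = (524/3024) / (450/1219) = 0.17328/0.36916 = 0.46940

0.469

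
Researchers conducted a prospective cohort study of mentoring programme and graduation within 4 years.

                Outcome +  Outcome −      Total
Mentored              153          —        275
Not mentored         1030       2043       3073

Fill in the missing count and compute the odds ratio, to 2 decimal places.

2.49

The missing cell is in the exposed row: 275 − 153 = 122.
So a = 153, b = 122, c = 1030, d = 2043.
OR = (a·d)/(b·c) = (153 × 2043) / (122 × 1030) = 312579 / 125660 = 2.48750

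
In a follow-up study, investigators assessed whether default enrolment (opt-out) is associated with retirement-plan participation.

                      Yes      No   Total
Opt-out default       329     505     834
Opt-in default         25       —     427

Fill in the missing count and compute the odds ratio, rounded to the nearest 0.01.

The missing cell is in the unexposed row: 427 − 25 = 402.
So a = 329, b = 505, c = 25, d = 402.
OR = (a·d)/(b·c) = (329 × 402) / (505 × 25) = 132258 / 12625 = 10.47588

10.48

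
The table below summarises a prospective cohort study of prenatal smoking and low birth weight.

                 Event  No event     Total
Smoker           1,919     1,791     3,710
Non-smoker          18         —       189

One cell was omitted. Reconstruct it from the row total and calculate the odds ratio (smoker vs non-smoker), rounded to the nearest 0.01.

The missing cell is in the unexposed row: 189 − 18 = 171.
So a = 1919, b = 1791, c = 18, d = 171.
OR = (a·d)/(b·c) = (1919 × 171) / (1791 × 18) = 328149 / 32238 = 10.17895

10.18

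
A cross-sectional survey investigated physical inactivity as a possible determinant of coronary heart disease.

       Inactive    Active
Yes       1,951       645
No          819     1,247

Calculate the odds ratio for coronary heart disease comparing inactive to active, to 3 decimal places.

Reading the table with exposure as columns: a = 1951 (Inactive, case), b = 819 (Inactive, non-case), c = 645 (Active, case), d = 1247.
OR = (a·d)/(b·c) = (1951 × 1247) / (819 × 645) = 2432897 / 528255 = 4.60554
The odds of coronary heart disease are about 4.61 times as high in the inactive group.

4.606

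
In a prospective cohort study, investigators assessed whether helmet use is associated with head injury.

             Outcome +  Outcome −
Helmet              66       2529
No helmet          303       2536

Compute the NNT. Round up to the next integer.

Risk in treated group = 66/2595 = 0.02543; risk in control = 303/2839 = 0.10673.
Absolute risk reduction = 0.10673 − 0.02543 = 0.08129
NNT = 1 / ARR = 1 / 0.08129 = 12.301 → round up → 13

13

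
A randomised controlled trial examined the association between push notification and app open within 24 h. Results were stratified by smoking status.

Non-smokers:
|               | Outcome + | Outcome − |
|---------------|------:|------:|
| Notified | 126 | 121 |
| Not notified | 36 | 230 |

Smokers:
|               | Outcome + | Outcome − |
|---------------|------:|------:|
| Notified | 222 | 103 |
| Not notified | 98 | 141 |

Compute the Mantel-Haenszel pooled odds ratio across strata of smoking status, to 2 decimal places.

4.24

OR_MH = Σ(aᵢdᵢ/nᵢ) / Σ(bᵢcᵢ/nᵢ), where nᵢ is the stratum total.
Stratum 1 (Non-smokers): n = 513; a·d/n = 126·230/513 = 56.4912; b·c/n = 121·36/513 = 8.4912
Stratum 2 (Smokers): n = 564; a·d/n = 222·141/564 = 55.5000; b·c/n = 103·98/564 = 17.8972
OR_MH = (56.4912 + 55.5000) / (8.4912 + 17.8972) = 111.9912 / 26.3884 = 4.24396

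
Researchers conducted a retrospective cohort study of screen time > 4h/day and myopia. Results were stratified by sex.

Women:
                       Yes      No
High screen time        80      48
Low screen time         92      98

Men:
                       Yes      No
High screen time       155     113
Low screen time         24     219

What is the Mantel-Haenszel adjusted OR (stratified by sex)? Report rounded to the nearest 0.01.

4.75

OR_MH = Σ(aᵢdᵢ/nᵢ) / Σ(bᵢcᵢ/nᵢ), where nᵢ is the stratum total.
Stratum 1 (Women): n = 318; a·d/n = 80·98/318 = 24.6541; b·c/n = 48·92/318 = 13.8868
Stratum 2 (Men): n = 511; a·d/n = 155·219/511 = 66.4286; b·c/n = 113·24/511 = 5.3072
OR_MH = (24.6541 + 66.4286) / (13.8868 + 5.3072) = 91.0827 / 19.1940 = 4.74536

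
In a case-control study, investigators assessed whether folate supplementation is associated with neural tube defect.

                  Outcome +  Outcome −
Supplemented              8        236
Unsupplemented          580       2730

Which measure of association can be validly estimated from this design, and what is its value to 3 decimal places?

Cells: a = 8, b = 236, c = 580, d = 2730.
This is a case-control study: participants were sampled on outcome status, so risks in the source population cannot be estimated directly — relative risk is not valid here. The odds ratio is the appropriate measure.
OR = (a·d)/(b·c) = (8 × 2730) / (236 × 580) = 21840 / 136880 = 0.15956

0.160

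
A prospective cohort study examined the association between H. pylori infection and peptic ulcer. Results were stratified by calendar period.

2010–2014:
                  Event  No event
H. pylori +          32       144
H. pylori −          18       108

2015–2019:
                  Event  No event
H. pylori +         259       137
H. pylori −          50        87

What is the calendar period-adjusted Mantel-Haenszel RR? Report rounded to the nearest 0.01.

RR_MH = Σ(aᵢ·n₀ᵢ/nᵢ) / Σ(cᵢ·n₁ᵢ/nᵢ), with n₁ᵢ = aᵢ+bᵢ (exposed), n₀ᵢ = cᵢ+dᵢ (unexposed), nᵢ = n₁ᵢ+n₀ᵢ.
Stratum 1 (2010–2014): n₁ = 176, n₀ = 126, n = 302; a·n₀/n = 32·126/302 = 13.3510; c·n₁/n = 18·176/302 = 10.4901
Stratum 2 (2015–2019): n₁ = 396, n₀ = 137, n = 533; a·n₀/n = 259·137/533 = 66.5722; c·n₁/n = 50·396/533 = 37.1482
RR_MH = (13.3510 + 66.5722) / (10.4901 + 37.1482) = 79.9232 / 47.6383 = 1.67771

1.68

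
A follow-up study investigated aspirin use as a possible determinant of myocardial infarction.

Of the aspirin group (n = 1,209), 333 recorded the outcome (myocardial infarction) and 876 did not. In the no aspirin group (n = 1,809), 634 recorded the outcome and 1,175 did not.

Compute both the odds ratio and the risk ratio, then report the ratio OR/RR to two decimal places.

0.90

From the description: a = 333, b = 876, c = 634, d = 1175.
OR = (333·1175)/(876·634) = 391275/555384 = 0.70451
Risk in exposed = 333/1209 = 0.27543; risk in unexposed = 634/1809 = 0.35047; RR = 0.78590
OR/RR = 0.70451 / 0.78590 = 0.89644
The outcome is not rare, so the OR lies further from 1 than the RR.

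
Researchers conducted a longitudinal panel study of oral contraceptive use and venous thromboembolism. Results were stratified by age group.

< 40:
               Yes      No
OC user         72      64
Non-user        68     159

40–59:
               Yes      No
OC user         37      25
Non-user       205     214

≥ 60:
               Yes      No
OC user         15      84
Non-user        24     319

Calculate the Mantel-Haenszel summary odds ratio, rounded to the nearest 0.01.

2.16

OR_MH = Σ(aᵢdᵢ/nᵢ) / Σ(bᵢcᵢ/nᵢ), where nᵢ is the stratum total.
Stratum 1 (< 40): n = 363; a·d/n = 72·159/363 = 31.5372; b·c/n = 64·68/363 = 11.9890
Stratum 2 (40–59): n = 481; a·d/n = 37·214/481 = 16.4615; b·c/n = 25·205/481 = 10.6549
Stratum 3 (≥ 60): n = 442; a·d/n = 15·319/442 = 10.8258; b·c/n = 84·24/442 = 4.5611
OR_MH = (31.5372 + 16.4615 + 10.8258) / (11.9890 + 10.6549 + 4.5611) = 58.8245 / 27.2050 = 2.16227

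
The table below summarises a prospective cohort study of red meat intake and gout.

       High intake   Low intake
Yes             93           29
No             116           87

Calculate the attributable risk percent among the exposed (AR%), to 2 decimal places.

43.82

Reading the table with exposure as columns: a = 93 (High intake, case), b = 116 (High intake, non-case), c = 29 (Low intake, case), d = 87.
Risk in exposed = 93/209 = 0.44498; risk in unexposed = 29/116 = 0.25000.
RR = 0.44498/0.25000 = 1.77990
AR% = (RR − 1)/RR × 100 = (1.77990 − 1)/1.77990 × 100 = 43.8172%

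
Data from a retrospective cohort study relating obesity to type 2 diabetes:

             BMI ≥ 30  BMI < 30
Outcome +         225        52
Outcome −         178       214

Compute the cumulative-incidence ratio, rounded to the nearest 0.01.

Reading the table with exposure as columns: a = 225 (BMI ≥ 30, case), b = 178 (BMI ≥ 30, non-case), c = 52 (BMI < 30, case), d = 214.
Risk in exposed = 225/403 = 0.55831; risk in unexposed = 52/266 = 0.19549.
RR = 0.55831 / 0.19549 = 2.85598
The risk among the exposed is 2.86 times that among the unexposed.

2.86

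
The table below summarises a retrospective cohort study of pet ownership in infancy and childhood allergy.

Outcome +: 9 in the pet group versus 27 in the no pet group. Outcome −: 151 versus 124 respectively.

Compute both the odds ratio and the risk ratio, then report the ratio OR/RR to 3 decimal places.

0.870

From the description: a = 9, b = 151, c = 27, d = 124.
OR = (9·124)/(151·27) = 1116/4077 = 0.27373
Risk in exposed = 9/160 = 0.05625; risk in unexposed = 27/151 = 0.17881; RR = 0.31458
OR/RR = 0.27373 / 0.31458 = 0.87014
The outcome is not rare, so the OR lies further from 1 than the RR.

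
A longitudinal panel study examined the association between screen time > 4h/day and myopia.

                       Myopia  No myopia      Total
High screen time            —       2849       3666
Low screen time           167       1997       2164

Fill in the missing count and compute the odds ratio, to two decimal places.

3.43

The missing cell is in the exposed row: 3666 − 2849 = 817.
So a = 817, b = 2849, c = 167, d = 1997.
OR = (a·d)/(b·c) = (817 × 1997) / (2849 × 167) = 1631549 / 475783 = 3.42919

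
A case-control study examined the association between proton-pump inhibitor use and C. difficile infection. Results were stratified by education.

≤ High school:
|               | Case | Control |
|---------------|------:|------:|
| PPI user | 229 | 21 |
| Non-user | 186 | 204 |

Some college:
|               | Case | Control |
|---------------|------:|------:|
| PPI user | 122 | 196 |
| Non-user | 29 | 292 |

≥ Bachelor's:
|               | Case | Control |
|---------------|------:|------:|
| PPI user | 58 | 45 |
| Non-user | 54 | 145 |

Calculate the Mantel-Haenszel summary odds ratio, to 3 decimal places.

6.795

OR_MH = Σ(aᵢdᵢ/nᵢ) / Σ(bᵢcᵢ/nᵢ), where nᵢ is the stratum total.
Stratum 1 (≤ High school): n = 640; a·d/n = 229·204/640 = 72.9938; b·c/n = 21·186/640 = 6.1031
Stratum 2 (Some college): n = 639; a·d/n = 122·292/639 = 55.7496; b·c/n = 196·29/639 = 8.8951
Stratum 3 (≥ Bachelor's): n = 302; a·d/n = 58·145/302 = 27.8477; b·c/n = 45·54/302 = 8.0464
OR_MH = (72.9938 + 55.7496 + 27.8477) / (6.1031 + 8.8951 + 8.0464) = 156.5910 / 23.0446 = 6.79512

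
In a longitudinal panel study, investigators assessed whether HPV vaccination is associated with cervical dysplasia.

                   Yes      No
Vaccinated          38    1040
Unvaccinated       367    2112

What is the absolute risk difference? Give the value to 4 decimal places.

-0.1128

Cells: a = 38, b = 1040, c = 367, d = 2112.
Risk in exposed = 38/1078 = 0.035250; risk in unexposed = 367/2479 = 0.148044.
Risk difference = 0.035250 − 0.148044 = -0.112793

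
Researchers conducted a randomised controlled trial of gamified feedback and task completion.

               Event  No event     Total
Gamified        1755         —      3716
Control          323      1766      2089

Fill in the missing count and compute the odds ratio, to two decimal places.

The missing cell is in the exposed row: 3716 − 1755 = 1961.
So a = 1755, b = 1961, c = 323, d = 1766.
OR = (a·d)/(b·c) = (1755 × 1766) / (1961 × 323) = 3099330 / 633403 = 4.89314

4.89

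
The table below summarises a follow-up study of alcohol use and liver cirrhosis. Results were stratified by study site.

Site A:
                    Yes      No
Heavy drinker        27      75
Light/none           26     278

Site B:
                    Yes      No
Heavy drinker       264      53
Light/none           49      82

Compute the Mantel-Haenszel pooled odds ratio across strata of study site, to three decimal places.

6.303

OR_MH = Σ(aᵢdᵢ/nᵢ) / Σ(bᵢcᵢ/nᵢ), where nᵢ is the stratum total.
Stratum 1 (Site A): n = 406; a·d/n = 27·278/406 = 18.4877; b·c/n = 75·26/406 = 4.8030
Stratum 2 (Site B): n = 448; a·d/n = 264·82/448 = 48.3214; b·c/n = 53·49/448 = 5.7969
OR_MH = (18.4877 + 48.3214) / (4.8030 + 5.7969) = 66.8091 / 10.5998 = 6.30285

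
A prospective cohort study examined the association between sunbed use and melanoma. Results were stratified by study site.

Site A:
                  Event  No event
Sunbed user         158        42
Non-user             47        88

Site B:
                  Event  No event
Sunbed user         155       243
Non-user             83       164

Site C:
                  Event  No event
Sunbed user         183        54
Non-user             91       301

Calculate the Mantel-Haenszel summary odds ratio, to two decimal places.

OR_MH = Σ(aᵢdᵢ/nᵢ) / Σ(bᵢcᵢ/nᵢ), where nᵢ is the stratum total.
Stratum 1 (Site A): n = 335; a·d/n = 158·88/335 = 41.5045; b·c/n = 42·47/335 = 5.8925
Stratum 2 (Site B): n = 645; a·d/n = 155·164/645 = 39.4109; b·c/n = 243·83/645 = 31.2698
Stratum 3 (Site C): n = 629; a·d/n = 183·301/629 = 87.5723; b·c/n = 54·91/629 = 7.8124
OR_MH = (41.5045 + 39.4109 + 87.5723) / (5.8925 + 31.2698 + 7.8124) = 168.4877 / 44.9747 = 3.74628

3.75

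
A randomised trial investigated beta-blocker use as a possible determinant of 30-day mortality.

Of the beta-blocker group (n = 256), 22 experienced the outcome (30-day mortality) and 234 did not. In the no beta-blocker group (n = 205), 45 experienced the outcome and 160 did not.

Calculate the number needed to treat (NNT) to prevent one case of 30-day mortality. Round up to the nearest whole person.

Risk in treated group = 22/256 = 0.08594; risk in control = 45/205 = 0.21951.
Absolute risk reduction = 0.21951 − 0.08594 = 0.13357
NNT = 1 / ARR = 1 / 0.13357 = 7.486 → round up → 8

8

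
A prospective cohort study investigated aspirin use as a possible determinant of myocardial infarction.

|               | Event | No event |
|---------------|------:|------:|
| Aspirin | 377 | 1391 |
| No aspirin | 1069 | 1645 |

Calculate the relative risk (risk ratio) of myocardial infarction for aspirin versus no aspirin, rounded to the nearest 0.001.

0.541

Cells: a = 377, b = 1391, c = 1069, d = 1645.
Risk in exposed = 377/1768 = 0.21324; risk in unexposed = 1069/2714 = 0.39388.
RR = 0.21324 / 0.39388 = 0.54137
The risk is 46% lower among the exposed than among the unexposed.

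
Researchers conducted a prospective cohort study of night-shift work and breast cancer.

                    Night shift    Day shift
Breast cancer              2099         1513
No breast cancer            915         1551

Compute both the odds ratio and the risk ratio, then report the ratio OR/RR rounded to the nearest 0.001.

Reading the table with exposure as columns: a = 2099 (Night shift, case), b = 915 (Night shift, non-case), c = 1513 (Day shift, case), d = 1551.
OR = (2099·1551)/(915·1513) = 3255549/1384395 = 2.35160
Risk in exposed = 2099/3014 = 0.69642; risk in unexposed = 1513/3064 = 0.49380; RR = 1.41032
OR/RR = 2.35160 / 1.41032 = 1.66742
The outcome is not rare, so the OR lies further from 1 than the RR.

1.667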